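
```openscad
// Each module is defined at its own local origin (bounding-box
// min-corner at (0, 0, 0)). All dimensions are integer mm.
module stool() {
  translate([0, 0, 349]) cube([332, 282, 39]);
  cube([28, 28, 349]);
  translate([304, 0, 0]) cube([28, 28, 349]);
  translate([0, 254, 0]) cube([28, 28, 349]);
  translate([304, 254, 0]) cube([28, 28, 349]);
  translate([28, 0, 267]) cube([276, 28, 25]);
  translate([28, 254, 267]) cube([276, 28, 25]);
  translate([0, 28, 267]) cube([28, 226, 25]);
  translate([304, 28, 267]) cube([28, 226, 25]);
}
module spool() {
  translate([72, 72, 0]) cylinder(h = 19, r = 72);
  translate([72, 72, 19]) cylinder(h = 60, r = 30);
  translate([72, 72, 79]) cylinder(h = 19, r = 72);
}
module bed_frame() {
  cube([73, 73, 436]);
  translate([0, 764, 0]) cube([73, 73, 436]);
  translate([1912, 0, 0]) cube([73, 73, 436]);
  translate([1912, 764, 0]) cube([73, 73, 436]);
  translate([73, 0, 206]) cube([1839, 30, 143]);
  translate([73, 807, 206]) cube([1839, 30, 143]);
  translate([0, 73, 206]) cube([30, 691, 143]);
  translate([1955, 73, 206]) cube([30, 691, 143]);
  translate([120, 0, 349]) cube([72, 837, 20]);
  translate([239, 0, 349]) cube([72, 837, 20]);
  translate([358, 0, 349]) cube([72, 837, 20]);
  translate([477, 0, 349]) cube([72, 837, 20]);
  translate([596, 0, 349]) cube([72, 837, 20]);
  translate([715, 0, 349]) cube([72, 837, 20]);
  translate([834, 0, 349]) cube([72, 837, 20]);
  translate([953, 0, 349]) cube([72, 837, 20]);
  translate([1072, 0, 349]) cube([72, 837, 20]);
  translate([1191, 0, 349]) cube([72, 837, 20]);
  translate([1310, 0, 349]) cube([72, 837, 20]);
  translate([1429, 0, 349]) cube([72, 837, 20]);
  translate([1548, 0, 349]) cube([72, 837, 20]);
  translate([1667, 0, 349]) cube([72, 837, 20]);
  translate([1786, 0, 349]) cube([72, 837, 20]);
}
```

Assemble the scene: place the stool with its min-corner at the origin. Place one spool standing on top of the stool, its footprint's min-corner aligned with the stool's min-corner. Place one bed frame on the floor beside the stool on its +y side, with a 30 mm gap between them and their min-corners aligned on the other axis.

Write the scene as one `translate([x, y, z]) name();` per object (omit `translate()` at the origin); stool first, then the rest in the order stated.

stool();
translate([0, 0, 388]) spool();
translate([0, 312, 0]) bed_frame();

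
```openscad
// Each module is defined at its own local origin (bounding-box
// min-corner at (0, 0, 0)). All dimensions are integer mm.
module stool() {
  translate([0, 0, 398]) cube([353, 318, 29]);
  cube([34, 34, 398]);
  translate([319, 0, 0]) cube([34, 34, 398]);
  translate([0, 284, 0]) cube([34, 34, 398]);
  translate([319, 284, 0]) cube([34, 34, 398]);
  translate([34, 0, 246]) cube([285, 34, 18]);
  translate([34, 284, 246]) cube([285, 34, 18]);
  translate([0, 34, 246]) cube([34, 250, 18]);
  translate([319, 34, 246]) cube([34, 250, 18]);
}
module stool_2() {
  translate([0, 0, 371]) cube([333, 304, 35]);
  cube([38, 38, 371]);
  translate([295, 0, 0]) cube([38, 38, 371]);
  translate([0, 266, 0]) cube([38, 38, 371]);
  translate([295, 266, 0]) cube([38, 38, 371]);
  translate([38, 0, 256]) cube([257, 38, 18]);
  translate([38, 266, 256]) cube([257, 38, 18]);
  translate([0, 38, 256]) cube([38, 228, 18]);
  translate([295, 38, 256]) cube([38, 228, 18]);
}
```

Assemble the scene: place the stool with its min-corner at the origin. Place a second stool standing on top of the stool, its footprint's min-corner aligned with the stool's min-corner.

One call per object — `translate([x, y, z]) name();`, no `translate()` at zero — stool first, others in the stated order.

stool();
translate([0, 0, 427]) stool_2();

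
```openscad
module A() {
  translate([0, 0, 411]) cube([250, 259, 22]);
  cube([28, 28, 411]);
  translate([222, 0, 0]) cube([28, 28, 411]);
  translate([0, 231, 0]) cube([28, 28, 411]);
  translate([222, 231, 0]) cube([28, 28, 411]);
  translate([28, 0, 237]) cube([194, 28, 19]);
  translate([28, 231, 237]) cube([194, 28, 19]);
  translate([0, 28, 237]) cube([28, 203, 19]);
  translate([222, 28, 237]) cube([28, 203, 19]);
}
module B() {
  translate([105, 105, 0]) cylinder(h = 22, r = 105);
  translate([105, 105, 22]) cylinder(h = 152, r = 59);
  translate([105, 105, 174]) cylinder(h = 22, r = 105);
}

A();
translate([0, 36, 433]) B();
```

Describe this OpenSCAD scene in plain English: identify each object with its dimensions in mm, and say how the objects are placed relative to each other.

A is a simple wooden stool: a rectangular seat 250 mm (x) by 259 mm (y), 22 mm thick, top face at z = 433 mm, on four square legs, each 28×28 mm in cross-section. The legs rest on z = 0, each flush with a corner of the seat. Four stretchers, 28 mm wide and 19 mm tall, connect adjacent legs with their undersides at z = 237 mm, each running between the inner faces of the legs it joins and aligned with the legs' outer faces on the other axis.

B is a spool: two coaxial disc flanges of radius 105 mm and thickness 22 mm, joined by a core cylinder of radius 59 mm and height 152 mm. The lower flange rests on z = 0 and the three cylinders share a vertical axis.

The spool is on top of the stool.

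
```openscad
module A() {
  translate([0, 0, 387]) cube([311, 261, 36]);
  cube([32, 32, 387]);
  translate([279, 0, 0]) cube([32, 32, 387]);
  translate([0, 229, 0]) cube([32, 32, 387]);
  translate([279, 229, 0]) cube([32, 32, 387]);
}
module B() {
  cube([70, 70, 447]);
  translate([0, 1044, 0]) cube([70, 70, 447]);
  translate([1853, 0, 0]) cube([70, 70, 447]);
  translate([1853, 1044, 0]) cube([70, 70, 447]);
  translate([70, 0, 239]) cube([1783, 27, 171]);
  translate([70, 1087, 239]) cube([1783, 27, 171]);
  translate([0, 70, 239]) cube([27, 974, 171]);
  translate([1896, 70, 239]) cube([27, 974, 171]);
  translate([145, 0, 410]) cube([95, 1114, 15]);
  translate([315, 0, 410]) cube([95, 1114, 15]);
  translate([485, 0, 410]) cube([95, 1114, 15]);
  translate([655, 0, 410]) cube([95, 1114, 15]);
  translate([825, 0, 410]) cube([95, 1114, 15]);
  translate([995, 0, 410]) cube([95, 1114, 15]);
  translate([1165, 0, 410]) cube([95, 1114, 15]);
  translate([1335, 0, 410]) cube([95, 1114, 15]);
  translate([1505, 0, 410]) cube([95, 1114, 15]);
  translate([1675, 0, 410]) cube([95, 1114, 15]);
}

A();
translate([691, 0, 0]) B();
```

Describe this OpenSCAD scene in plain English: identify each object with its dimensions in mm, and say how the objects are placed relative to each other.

A is a four-legged stool. The seat is 311×261 mm, 36 mm thick, top at z = 423 mm. It stands on four square legs, each 32×32 mm in cross-section, from z = 0 to the seat underside, each flush with a corner of the seat.

B is a bed frame 1923 mm long (x) by 1114 mm wide (y). Four 70×70 mm corner posts, 447 mm tall, at the corners of the footprint. Four rails of 27 mm thickness and 171 mm height run between adjacent posts with their undersides at z = 239 mm, their outer faces flush with the outside of the frame (the two x-running rails run between the posts' inner faces; the two y-running rails run between the posts' inner faces). 10 slats, each 95 mm wide (x) and 15 mm thick, lie across the top of the two x-running rails, running the full 1114 mm width of the frame in y; the slats are evenly spaced along x between the inner faces of the end posts with equal gaps (rounded down to the nearest mm) at the −x end and between each pair — any rounding remainder accumulates at the +x end.

The bed frame is on the floor beside the stool on its +x side.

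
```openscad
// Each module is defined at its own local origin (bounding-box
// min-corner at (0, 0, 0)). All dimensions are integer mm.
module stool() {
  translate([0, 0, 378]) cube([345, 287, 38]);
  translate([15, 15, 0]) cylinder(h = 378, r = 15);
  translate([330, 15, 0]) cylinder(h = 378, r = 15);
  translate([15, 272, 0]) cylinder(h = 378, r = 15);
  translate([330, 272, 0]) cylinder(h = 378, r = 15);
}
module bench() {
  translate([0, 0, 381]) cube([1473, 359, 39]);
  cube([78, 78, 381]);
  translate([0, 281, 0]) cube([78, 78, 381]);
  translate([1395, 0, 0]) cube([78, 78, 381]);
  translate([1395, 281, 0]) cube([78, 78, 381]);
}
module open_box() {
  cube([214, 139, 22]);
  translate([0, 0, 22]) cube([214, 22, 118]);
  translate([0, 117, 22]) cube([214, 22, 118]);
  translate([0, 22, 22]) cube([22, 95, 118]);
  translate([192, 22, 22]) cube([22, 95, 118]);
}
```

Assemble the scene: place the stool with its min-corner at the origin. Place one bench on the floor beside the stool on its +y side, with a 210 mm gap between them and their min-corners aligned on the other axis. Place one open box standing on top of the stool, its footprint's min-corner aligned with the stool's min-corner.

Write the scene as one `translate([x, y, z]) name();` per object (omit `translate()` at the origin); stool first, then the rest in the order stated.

stool();
translate([0, 497, 0]) bench();
translate([0, 0, 416]) open_box();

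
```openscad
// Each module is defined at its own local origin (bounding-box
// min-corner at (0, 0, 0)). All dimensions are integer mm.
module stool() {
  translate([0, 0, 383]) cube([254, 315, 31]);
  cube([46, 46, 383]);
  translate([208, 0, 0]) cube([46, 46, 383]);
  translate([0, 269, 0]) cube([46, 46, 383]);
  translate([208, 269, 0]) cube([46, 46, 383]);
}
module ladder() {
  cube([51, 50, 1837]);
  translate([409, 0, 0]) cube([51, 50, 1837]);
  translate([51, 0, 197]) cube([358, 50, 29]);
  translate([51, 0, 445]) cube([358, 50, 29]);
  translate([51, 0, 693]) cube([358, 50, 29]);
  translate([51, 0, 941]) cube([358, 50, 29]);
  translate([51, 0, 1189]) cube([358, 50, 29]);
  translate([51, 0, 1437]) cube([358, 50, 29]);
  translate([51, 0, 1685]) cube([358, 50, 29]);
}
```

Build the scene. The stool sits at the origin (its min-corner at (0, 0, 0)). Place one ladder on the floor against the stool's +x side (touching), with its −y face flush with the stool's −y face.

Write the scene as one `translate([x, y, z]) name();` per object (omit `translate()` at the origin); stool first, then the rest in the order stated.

stool();
translate([254, 0, 0]) ladder();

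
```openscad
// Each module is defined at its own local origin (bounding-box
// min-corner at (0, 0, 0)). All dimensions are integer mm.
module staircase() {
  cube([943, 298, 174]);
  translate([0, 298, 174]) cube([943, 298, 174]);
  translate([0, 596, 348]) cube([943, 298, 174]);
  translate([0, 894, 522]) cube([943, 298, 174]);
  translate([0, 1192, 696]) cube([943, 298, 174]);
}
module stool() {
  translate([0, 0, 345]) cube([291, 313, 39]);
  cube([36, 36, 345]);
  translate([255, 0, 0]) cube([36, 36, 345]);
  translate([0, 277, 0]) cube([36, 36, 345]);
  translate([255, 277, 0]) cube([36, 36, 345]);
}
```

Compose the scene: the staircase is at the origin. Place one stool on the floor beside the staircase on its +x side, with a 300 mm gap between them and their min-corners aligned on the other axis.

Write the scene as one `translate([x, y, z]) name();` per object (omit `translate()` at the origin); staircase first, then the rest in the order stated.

staircase();
translate([1243, 0, 0]) stool();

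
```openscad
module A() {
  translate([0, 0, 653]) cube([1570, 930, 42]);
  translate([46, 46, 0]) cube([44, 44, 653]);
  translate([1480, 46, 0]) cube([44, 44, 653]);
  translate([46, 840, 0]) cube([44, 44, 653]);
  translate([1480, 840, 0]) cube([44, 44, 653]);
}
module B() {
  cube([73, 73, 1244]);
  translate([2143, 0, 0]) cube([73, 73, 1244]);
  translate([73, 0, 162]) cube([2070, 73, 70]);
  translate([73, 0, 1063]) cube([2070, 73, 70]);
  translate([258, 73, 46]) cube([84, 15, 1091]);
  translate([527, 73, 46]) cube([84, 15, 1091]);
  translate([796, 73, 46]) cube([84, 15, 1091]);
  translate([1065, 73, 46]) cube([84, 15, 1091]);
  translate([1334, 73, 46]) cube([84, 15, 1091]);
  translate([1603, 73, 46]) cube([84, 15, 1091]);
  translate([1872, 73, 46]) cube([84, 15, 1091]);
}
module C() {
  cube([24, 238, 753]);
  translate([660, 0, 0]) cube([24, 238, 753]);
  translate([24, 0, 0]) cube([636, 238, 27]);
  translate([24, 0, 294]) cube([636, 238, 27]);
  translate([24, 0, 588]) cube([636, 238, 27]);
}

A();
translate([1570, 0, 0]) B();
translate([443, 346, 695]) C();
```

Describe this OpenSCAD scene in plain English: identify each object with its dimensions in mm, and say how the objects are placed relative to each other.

A is a table with a 1570×930 mm rectangular top, 42 mm thick, top surface at z = 695 mm, supported by four 44×44 mm square legs, each inset 46 mm from the nearest pair of top edges, running from the floor.

B is a fence section. Two 73×73 mm posts, 1244 mm tall, stand on the floor with a clear span of 2070 mm between their inner faces. Two horizontal rails of 73×70 mm section span the gap between the posts with their undersides at z = 162 mm and z = 1063 mm, flush with the posts' −y face. 7 pickets, each 84 mm wide, 15 mm thick and 1091 mm tall, are fixed to the +y face of the rails with their bottoms at z = 46 mm, evenly spaced across the span with equal gaps (rounded down to the nearest mm) at the −x end and between each pair — any rounding remainder accumulates at the +x end.

C is an open bookshelf. Two side panels, each 24 mm thick, 238 mm deep and 753 mm tall, stand 684 mm apart (outside-to-outside). Between them sit 3 shelves, each 27 mm thick and 238 mm deep, spanning the full gap between the sides. The bottom shelf rests on the floor (its underside at z = 0) and the clear gap between one shelf's top and the next shelf's underside is 267 mm.

The fence section is against the table's +x side, with their −y faces flush. The bookshelf is on top of the table, centred.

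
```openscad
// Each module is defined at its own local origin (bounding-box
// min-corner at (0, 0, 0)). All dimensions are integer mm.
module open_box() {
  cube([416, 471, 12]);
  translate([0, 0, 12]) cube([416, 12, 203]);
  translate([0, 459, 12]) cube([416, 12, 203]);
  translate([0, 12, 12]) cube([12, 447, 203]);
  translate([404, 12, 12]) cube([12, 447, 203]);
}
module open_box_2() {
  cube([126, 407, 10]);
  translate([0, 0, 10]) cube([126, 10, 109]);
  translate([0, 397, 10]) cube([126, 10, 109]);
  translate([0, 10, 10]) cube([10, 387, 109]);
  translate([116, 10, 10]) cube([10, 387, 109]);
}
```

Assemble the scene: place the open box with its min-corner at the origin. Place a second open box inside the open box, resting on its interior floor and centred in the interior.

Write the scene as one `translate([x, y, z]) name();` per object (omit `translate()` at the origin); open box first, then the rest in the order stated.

open_box();
translate([145, 32, 12]) open_box_2();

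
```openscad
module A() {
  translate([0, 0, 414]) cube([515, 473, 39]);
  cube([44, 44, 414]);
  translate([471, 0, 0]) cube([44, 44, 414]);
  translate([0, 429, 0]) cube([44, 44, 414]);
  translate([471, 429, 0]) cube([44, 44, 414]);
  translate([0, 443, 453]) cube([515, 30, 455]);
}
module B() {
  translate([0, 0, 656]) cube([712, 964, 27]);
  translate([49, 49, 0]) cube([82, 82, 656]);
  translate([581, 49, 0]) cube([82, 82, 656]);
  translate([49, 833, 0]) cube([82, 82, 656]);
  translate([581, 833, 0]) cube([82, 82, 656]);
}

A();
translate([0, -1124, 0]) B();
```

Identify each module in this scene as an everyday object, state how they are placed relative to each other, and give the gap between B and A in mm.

A is a chair. B is a table. The table is on the floor beside the chair on its −y side. The gap between the table and the chair is 160 mm.

The table's nearest face is 160 mm from the chair's −y face.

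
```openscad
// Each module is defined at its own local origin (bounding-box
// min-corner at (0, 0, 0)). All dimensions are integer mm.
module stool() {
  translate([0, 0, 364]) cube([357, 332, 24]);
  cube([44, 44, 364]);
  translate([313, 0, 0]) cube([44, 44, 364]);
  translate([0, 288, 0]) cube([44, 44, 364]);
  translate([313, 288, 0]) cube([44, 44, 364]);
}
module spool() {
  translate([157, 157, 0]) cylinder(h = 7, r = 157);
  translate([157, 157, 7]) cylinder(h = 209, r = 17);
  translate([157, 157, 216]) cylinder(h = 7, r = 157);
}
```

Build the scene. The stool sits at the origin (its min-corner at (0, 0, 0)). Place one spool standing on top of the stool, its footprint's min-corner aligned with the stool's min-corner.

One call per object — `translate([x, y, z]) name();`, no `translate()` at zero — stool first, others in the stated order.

stool();
translate([0, 0, 388]) spool();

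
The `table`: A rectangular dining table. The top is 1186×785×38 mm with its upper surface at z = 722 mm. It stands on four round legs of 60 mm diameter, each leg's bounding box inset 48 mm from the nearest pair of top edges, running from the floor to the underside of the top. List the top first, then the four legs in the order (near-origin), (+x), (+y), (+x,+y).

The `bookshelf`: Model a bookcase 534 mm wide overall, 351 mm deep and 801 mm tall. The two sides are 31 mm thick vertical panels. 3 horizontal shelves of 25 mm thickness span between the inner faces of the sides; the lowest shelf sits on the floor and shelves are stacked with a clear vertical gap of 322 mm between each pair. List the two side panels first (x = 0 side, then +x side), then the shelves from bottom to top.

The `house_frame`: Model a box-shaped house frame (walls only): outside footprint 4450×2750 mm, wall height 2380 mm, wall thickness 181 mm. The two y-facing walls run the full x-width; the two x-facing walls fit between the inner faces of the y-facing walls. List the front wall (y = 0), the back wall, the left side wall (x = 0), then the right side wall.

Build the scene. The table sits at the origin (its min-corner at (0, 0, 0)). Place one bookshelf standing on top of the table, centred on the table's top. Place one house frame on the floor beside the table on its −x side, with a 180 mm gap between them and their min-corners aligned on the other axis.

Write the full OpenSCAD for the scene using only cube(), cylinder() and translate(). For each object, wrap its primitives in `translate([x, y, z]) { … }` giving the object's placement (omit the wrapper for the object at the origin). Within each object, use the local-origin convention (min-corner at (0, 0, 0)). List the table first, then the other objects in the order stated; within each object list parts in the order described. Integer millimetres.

translate([0, 0, 684]) cube([1186, 785, 38]);
translate([78, 78, 0]) cylinder(h = 684, r = 30);
translate([1108, 78, 0]) cylinder(h = 684, r = 30);
translate([78, 707, 0]) cylinder(h = 684, r = 30);
translate([1108, 707, 0]) cylinder(h = 684, r = 30);
translate([326, 217, 722]) {
  cube([31, 351, 801]);
  translate([503, 0, 0]) cube([31, 351, 801]);
  translate([31, 0, 0]) cube([472, 351, 25]);
  translate([31, 0, 347]) cube([472, 351, 25]);
  translate([31, 0, 694]) cube([472, 351, 25]);
}
translate([-4630, 0, 0]) {
  cube([4450, 181, 2380]);
  translate([0, 2569, 0]) cube([4450, 181, 2380]);
  translate([0, 181, 0]) cube([181, 2388, 2380]);
  translate([4269, 181, 0]) cube([181, 2388, 2380]);
}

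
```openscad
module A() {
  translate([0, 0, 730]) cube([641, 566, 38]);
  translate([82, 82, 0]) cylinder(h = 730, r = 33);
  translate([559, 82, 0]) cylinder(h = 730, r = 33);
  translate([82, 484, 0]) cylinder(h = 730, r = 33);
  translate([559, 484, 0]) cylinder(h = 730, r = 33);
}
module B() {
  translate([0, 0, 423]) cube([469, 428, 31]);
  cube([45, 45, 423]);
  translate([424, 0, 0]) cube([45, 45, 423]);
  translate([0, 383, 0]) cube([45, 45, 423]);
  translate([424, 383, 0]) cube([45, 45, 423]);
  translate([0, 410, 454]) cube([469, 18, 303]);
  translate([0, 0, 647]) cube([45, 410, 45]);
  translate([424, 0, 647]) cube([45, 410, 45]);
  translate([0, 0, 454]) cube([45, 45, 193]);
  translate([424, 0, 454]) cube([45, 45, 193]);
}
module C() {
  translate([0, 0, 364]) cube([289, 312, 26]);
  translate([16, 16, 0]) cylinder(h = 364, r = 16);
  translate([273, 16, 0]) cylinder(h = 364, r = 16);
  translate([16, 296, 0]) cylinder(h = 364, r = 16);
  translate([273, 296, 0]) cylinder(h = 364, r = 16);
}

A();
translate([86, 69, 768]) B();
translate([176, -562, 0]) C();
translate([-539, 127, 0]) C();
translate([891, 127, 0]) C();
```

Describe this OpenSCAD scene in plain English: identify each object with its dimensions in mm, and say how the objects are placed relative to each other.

A is a rectangular dining table. The top is 641×566×38 mm with its upper surface at z = 768 mm. It stands on four round legs of 66 mm diameter, each leg's bounding box inset 49 mm from the nearest pair of top edges, running from the floor to the underside of the top.

B is a chair: 469×428 mm seat, 31 mm thick, top at z = 454 mm, on four 45 mm square corner legs flush with the seat edges. A 18 mm thick backrest slab spans the full seat width, extending 303 mm above the seat top, its back face flush with the seat's +y edge. Two armrests of 45×45 mm section run along each side from the seat's front edge to the front of the backrest, top faces 238 mm above the seat top and outer faces flush with the seat's x-edges; a 45×45 mm post under the front of each armrest stands on the seat at the front corner.

C is a four-legged stool. The seat is 289×312 mm, 26 mm thick, top at z = 390 mm. It stands on four round legs, each 32 mm in diameter, from z = 0 to the seat underside, each leg's axis is inset half a diameter from the nearest pair of seat edges (so the leg's bounding box is flush with the corner).

The chair is on top of the table, centred. Three stools sit around the table at the −y, −x, +x sides.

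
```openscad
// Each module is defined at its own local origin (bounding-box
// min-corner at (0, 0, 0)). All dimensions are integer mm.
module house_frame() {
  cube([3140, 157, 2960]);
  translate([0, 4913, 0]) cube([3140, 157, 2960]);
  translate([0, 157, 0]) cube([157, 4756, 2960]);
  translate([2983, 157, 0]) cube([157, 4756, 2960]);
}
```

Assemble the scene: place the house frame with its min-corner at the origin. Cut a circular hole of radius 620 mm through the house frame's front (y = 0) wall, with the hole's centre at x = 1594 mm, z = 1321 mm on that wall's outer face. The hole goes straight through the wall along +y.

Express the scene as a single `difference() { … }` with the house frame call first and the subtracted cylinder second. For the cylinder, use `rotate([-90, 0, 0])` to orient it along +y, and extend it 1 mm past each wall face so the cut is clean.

difference() {
  house_frame();
  translate([1594, -1, 1321]) rotate([-90, 0, 0]) cylinder(h = 159, r = 620);
}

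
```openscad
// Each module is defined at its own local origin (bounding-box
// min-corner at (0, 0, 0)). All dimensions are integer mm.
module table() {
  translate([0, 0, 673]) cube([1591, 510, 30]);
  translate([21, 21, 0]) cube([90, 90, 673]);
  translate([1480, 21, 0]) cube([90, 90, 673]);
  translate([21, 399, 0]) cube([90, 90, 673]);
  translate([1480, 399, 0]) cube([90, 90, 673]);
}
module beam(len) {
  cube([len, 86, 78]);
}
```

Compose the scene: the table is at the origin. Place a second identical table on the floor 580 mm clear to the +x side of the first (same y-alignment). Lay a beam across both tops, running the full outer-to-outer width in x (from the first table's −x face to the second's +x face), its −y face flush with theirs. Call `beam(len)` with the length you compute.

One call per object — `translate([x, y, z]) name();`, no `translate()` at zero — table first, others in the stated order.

table();
translate([2171, 0, 0]) table();
translate([0, 0, 703]) beam(3762);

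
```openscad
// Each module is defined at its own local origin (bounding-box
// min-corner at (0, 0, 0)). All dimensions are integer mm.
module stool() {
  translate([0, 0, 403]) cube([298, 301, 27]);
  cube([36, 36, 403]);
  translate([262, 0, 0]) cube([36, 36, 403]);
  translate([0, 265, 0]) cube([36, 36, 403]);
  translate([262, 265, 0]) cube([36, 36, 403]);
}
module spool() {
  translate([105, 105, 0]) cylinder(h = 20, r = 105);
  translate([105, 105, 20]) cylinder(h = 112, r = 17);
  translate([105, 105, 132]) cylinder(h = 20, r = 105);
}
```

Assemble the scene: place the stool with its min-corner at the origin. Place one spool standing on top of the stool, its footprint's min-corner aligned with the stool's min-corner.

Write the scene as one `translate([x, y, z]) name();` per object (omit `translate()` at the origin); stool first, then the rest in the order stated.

stool();
translate([0, 0, 430]) spool();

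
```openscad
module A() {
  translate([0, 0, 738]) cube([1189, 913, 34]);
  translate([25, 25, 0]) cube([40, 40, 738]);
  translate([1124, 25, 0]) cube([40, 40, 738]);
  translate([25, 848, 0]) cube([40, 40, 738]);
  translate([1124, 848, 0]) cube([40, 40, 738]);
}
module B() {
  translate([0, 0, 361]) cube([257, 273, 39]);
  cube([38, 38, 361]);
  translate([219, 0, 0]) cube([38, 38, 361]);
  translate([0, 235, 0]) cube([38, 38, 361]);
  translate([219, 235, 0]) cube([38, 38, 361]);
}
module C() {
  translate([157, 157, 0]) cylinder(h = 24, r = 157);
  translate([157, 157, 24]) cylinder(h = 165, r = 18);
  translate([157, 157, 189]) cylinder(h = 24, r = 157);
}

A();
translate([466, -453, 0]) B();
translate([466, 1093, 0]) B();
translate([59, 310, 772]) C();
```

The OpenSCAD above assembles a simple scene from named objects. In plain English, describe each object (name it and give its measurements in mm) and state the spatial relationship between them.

A is a table with a 1189×913 mm rectangular top, 34 mm thick, top surface at z = 772 mm, supported by four 40×40 mm square legs, each inset 25 mm from the nearest pair of top edges, running from the floor.

B is a four-legged stool. The seat is 257×273 mm, 39 mm thick, top at z = 400 mm. It stands on four square legs, each 38×38 mm in cross-section, from z = 0 to the seat underside, each flush with a corner of the seat.

C is a spool: two coaxial disc flanges of radius 157 mm and thickness 24 mm, joined by a core cylinder of radius 18 mm and height 165 mm. The lower flange rests on z = 0 and the three cylinders share a vertical axis.

Two stools sit around the table at the −y, +y sides. The spool is on top of the table.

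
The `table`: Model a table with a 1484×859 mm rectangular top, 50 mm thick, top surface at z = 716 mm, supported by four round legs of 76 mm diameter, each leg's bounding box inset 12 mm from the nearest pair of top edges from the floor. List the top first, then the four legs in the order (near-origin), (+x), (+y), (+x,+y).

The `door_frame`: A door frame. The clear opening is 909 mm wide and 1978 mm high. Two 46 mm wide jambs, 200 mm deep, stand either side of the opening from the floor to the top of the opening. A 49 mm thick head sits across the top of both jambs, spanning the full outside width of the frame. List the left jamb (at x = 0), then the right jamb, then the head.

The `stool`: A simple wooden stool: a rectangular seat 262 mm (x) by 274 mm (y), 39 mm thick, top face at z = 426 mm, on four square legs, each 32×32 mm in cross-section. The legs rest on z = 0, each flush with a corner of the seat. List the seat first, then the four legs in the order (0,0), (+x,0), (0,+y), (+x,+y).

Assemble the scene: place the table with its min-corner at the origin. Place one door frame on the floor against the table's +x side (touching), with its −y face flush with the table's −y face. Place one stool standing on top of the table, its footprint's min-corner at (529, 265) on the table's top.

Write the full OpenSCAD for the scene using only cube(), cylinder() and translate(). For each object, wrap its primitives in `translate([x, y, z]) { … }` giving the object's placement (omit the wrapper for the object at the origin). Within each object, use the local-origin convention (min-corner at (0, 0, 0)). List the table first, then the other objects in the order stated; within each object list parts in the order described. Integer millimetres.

translate([0, 0, 666]) cube([1484, 859, 50]);
translate([50, 50, 0]) cylinder(h = 666, r = 38);
translate([1434, 50, 0]) cylinder(h = 666, r = 38);
translate([50, 809, 0]) cylinder(h = 666, r = 38);
translate([1434, 809, 0]) cylinder(h = 666, r = 38);
translate([1484, 0, 0]) {
  cube([46, 200, 1978]);
  translate([955, 0, 0]) cube([46, 200, 1978]);
  translate([0, 0, 1978]) cube([1001, 200, 49]);
}
translate([529, 265, 716]) {
  translate([0, 0, 387]) cube([262, 274, 39]);
  cube([32, 32, 387]);
  translate([230, 0, 0]) cube([32, 32, 387]);
  translate([0, 242, 0]) cube([32, 32, 387]);
  translate([230, 242, 0]) cube([32, 32, 387]);
}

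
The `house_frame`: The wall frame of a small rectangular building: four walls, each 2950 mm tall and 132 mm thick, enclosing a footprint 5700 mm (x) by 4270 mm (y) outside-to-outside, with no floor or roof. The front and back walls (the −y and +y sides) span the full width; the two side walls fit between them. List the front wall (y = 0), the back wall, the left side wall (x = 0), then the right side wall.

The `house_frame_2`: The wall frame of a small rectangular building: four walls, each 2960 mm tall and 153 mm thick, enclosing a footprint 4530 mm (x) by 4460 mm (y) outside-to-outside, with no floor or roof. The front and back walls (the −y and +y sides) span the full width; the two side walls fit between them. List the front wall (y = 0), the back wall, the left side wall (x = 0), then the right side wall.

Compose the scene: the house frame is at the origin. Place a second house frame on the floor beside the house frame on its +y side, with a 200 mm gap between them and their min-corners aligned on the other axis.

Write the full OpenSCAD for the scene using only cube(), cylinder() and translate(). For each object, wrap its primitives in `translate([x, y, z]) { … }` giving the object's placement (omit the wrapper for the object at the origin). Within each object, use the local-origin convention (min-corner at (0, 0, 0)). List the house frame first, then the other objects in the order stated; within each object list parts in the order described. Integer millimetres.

cube([5700, 132, 2950]);
translate([0, 4138, 0]) cube([5700, 132, 2950]);
translate([0, 132, 0]) cube([132, 4006, 2950]);
translate([5568, 132, 0]) cube([132, 4006, 2950]);
translate([0, 4470, 0]) {
  cube([4530, 153, 2960]);
  translate([0, 4307, 0]) cube([4530, 153, 2960]);
  translate([0, 153, 0]) cube([153, 4154, 2960]);
  translate([4377, 153, 0]) cube([153, 4154, 2960]);
}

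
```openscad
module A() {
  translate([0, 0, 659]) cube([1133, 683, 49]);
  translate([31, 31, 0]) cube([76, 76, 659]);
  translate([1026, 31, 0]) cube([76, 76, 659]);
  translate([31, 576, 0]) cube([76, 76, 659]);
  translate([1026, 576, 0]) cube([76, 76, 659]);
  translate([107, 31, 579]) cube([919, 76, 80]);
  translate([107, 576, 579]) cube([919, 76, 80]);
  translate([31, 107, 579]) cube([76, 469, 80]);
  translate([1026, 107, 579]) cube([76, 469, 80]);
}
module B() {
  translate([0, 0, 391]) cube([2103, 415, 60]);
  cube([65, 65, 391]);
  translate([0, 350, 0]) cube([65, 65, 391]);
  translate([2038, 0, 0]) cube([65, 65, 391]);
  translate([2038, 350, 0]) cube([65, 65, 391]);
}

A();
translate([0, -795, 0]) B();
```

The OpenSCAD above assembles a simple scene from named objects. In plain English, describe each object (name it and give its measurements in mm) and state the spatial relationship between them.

A is a rectangular dining table. The top is 1133×683×49 mm with its upper surface at z = 708 mm. It stands on four 76×76 mm square legs, each inset 31 mm from the nearest pair of top edges, running from the floor to the underside of the top. Four apron rails, 76 mm thick and 80 mm tall, run between adjacent legs with their top edges flush with the underside of the top and their outer faces flush with the legs' outer faces.

B is a bench: a 2103×415 mm seat slab, 60 mm thick, top at z = 451 mm, on four 65×65 mm square legs flush with the seat corners and standing on z = 0.

The bench is on the floor beside the table on its −y side.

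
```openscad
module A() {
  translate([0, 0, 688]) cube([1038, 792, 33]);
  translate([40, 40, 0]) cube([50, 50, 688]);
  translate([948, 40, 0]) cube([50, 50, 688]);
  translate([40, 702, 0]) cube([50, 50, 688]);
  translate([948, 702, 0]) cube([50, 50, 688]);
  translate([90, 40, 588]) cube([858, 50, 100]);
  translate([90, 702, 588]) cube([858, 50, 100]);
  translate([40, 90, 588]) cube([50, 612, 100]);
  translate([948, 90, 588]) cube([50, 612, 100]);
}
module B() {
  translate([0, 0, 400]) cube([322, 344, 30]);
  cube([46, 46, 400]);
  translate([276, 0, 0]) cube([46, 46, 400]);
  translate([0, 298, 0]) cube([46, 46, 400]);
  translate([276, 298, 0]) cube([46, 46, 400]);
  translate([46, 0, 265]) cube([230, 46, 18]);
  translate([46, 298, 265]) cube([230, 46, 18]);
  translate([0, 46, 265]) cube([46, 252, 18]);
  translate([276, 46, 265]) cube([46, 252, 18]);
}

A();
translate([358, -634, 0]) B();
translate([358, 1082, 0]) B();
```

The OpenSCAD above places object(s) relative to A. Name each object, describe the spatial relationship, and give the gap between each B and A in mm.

Each stool's nearest face is 290 mm from the table's bounding box.

A is a table. B is a stool. Two stools sit around the table at the −y, +y sides. The gap between each stool and the table is 290 mm.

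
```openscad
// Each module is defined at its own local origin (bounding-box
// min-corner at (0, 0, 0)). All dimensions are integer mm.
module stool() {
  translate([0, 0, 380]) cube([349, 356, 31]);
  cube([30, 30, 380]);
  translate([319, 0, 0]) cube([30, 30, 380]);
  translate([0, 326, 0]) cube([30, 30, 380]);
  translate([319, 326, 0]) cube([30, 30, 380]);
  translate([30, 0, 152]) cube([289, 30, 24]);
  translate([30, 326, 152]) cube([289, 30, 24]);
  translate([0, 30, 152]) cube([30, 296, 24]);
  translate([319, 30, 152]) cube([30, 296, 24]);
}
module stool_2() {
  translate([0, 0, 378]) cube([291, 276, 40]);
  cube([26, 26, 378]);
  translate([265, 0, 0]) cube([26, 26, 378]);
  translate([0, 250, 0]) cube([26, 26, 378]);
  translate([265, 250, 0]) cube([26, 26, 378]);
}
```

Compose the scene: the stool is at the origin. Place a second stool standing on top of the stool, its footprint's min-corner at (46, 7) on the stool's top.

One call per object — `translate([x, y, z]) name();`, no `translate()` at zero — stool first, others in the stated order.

stool();
translate([46, 7, 411]) stool_2();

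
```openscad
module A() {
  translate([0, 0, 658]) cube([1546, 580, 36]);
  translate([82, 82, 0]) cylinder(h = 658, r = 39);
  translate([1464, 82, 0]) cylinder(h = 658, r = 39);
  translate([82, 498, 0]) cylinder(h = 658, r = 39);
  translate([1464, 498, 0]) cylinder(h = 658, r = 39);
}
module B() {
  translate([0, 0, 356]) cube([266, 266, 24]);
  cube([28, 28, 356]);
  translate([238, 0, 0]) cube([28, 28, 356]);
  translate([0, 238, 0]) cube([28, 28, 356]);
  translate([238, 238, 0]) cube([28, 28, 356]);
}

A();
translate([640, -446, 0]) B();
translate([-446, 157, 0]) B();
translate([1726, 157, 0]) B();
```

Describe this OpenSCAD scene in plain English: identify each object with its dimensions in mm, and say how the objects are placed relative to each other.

A is a table: top 1546 mm (x) × 580 mm (y), 36 mm thick, upper face at z = 694 mm, on four round legs of 78 mm diameter, each leg's bounding box inset 43 mm from the nearest pair of top edges, running from z = 0 to the bottom of the top.

B is a simple wooden stool: a rectangular seat 266 mm (x) by 266 mm (y), 24 mm thick, top face at z = 380 mm, on four square legs, each 28×28 mm in cross-section. The legs rest on z = 0, each flush with a corner of the seat.

Three stools sit around the table at the −y, −x, +x sides.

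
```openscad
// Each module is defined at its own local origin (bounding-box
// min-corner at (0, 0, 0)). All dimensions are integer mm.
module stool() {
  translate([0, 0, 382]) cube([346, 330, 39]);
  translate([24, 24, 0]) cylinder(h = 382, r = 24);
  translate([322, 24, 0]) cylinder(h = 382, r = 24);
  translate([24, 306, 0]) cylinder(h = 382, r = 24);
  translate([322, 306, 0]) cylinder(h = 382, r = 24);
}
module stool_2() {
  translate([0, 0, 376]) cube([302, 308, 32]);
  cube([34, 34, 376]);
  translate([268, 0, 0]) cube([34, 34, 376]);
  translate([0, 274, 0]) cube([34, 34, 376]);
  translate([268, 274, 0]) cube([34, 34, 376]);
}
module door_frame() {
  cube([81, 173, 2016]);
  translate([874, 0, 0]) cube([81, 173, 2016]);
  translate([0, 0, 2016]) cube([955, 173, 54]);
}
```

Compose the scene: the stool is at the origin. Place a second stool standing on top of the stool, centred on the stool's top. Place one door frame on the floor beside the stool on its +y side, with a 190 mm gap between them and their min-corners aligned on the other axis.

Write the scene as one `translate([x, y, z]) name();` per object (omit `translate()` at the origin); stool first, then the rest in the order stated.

stool();
translate([22, 11, 421]) stool_2();
translate([0, 520, 0]) door_frame();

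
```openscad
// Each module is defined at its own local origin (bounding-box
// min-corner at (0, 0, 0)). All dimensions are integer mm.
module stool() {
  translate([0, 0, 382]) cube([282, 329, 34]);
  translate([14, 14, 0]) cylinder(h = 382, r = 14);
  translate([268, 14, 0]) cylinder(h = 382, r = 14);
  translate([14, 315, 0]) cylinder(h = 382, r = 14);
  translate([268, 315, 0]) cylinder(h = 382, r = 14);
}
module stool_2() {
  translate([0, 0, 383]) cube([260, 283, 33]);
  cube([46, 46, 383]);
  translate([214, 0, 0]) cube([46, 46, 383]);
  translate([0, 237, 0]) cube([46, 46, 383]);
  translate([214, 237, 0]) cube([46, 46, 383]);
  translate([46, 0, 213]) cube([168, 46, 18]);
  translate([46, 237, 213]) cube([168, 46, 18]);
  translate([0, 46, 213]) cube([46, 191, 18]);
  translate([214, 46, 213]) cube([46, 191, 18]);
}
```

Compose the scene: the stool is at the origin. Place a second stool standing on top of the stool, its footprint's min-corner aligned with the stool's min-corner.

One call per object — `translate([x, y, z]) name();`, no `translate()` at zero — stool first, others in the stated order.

stool();
translate([0, 0, 416]) stool_2();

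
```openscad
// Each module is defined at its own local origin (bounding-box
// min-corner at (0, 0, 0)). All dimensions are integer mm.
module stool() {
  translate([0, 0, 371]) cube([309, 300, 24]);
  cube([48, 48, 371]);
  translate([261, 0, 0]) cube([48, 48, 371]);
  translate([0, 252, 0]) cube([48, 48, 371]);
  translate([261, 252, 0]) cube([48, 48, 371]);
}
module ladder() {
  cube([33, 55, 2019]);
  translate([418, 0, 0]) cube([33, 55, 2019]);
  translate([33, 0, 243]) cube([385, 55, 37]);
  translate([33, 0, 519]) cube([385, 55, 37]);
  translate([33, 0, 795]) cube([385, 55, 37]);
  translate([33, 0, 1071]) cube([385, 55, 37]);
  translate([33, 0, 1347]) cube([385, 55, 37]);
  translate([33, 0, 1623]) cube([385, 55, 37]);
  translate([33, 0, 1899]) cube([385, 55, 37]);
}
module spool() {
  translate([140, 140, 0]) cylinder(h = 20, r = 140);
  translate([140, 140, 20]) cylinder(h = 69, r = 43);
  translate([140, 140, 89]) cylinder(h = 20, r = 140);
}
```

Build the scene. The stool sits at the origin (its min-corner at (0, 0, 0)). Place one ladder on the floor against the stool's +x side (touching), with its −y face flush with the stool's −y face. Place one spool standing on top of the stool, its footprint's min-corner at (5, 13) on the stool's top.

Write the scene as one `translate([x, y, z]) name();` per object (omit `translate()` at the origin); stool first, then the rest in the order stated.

stool();
translate([309, 0, 0]) ladder();
translate([5, 13, 395]) spool();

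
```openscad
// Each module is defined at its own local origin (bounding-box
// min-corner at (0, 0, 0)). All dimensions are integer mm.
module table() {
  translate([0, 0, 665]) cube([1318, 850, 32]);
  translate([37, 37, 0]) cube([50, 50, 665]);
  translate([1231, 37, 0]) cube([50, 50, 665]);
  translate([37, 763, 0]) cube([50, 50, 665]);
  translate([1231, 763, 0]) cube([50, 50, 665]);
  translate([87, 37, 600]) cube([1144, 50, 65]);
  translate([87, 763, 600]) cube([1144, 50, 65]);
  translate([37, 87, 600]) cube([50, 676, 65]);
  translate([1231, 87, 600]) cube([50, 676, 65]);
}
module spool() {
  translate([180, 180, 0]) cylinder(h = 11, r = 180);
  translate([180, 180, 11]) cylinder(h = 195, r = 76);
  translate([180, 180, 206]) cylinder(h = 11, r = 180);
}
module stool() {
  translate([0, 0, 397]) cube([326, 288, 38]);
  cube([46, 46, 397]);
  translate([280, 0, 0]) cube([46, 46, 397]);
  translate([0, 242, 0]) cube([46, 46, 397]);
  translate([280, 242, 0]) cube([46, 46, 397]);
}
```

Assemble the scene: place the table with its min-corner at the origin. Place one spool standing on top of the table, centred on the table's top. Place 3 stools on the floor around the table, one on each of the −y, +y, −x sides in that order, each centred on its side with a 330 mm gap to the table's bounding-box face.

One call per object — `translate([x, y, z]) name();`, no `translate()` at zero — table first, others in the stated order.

table();
translate([479, 245, 697]) spool();
translate([496, -618, 0]) stool();
translate([496, 1180, 0]) stool();
translate([-656, 281, 0]) stool();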